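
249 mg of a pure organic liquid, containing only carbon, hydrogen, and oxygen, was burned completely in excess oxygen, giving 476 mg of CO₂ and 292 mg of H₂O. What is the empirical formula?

mol C = 0.476 g CO₂ ÷ 44.009 g/mol = 0.01082 mol
mol H = 2 × 0.292 g H₂O ÷ 18.015 g/mol = 0.03242 mol
mass O = 0.249 − (0.1299 + 0.03268) = 0.08641 g → mol O = 0.08641 ÷ 15.999 = 0.005401 mol
Divide by the smallest (0.005401 mol): C 2.003, H 6.002, O 1.000

C2H6O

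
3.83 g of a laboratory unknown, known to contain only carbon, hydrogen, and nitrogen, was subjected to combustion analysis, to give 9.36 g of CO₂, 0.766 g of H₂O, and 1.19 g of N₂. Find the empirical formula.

mol C = 9.36 g CO₂ ÷ 44.009 g/mol = 0.2127 mol
mol H = 2 × 0.766 g H₂O ÷ 18.015 g/mol = 0.08504 mol
mol N = 2 × 1.19 g N₂ ÷ 28.014 g/mol = 0.08496 mol
Divide by the smallest (0.08496 mol): C 2.503, H 1.001, N 1.000
Multiplying each by 2 gives whole numbers: C 5.01, H 2.00, N 2.00

C5H2N2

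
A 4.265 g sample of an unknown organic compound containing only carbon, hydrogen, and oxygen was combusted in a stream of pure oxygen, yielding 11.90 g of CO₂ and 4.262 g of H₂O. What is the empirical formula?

mol C = 11.90 g CO₂ ÷ 44.009 g/mol = 0.27040 mol
mol H = 2 × 4.262 g H₂O ÷ 18.015 g/mol = 0.47316 mol
mass O = 4.265 − (3.2478 + 0.47695) = 0.54029 g → mol O = 0.54029 ÷ 15.999 = 0.033770 mol
Divide by the smallest (0.033770 mol): C 8.007, H 14.011, O 1.000

C8H14O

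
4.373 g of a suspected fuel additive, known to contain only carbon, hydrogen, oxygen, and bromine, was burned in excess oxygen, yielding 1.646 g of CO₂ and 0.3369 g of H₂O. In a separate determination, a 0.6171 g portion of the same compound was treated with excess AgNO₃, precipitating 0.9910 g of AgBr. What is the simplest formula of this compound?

mol C = 1.646 g CO₂ ÷ 44.009 g/mol = 0.037401 mol
mol H = 2 × 0.3369 g H₂O ÷ 18.015 g/mol = 0.037402 mol
From the AgBr data: mol Br per gram of compound = (0.9910 ÷ 187.772) ÷ 0.6171 = 0.0085524 mol/g, so in the 4.373 g combustion sample mol Br = 0.037400 mol
mass O = 4.373 − (0.44923 + 0.037701 + 2.9884) = 0.89769 g → mol O = 0.89769 ÷ 15.999 = 0.056109 mol
Divide by the smallest (0.037400 mol): C 1.000, H 1.000, Br 1.000, O 1.500
Multiplying each by 2 gives whole numbers: C 2.00, H 2.00, Br 2.00, O 3.00

C2H2Br2O3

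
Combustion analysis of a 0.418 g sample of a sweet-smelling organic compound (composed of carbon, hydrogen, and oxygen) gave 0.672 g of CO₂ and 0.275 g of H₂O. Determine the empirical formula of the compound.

C6H12O5

mol C = 0.672 g CO₂ ÷ 44.009 g/mol = 0.01527 mol
mol H = 2 × 0.275 g H₂O ÷ 18.015 g/mol = 0.03053 mol
mass O = 0.418 − (0.1834 + 0.03077) = 0.2038 g → mol O = 0.2038 ÷ 15.999 = 0.01274 mol
Divide by the smallest (0.01274 mol): C 1.199, H 2.396, O 1.000
Multiplying each by 5 gives whole numbers: C 5.99, H 11.98, O 5.00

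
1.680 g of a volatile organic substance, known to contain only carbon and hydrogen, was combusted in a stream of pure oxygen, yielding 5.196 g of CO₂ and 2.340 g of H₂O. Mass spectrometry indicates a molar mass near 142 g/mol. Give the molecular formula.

mol C = 5.196 g CO₂ ÷ 44.009 g/mol = 0.11807 mol
mol H = 2 × 2.340 g H₂O ÷ 18.015 g/mol = 0.25978 mol
Divide by the smallest (0.11807 mol): C 1.000, H 2.200
Multiplying each by 5 gives whole numbers: C 5.00, H 11.00
Empirical formula: C5H11
Empirical-formula mass = 71.14 g/mol; 142 ÷ 71.14 ≈ 2, so the molecular formula is C10H22.

C10H22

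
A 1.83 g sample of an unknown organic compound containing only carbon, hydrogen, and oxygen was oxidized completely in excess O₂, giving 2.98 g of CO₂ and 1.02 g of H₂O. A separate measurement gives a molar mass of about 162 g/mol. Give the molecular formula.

C6H10O5

mol C = 2.98 g CO₂ ÷ 44.009 g/mol = 0.06771 mol
mol H = 2 × 1.02 g H₂O ÷ 18.015 g/mol = 0.1132 mol
mass O = 1.83 − (0.8133 + 0.1141) = 0.9025 g → mol O = 0.9025 ÷ 15.999 = 0.05641 mol
Divide by the smallest (0.05641 mol): C 1.200, H 2.007, O 1.000
Multiplying each by 5 gives whole numbers: C 6.00, H 10.04, O 5.00
Empirical formula: C6H10O5
Empirical-formula mass = 162.14 g/mol; 162 ÷ 162.14 ≈ 1, so the molecular formula is C6H10O5.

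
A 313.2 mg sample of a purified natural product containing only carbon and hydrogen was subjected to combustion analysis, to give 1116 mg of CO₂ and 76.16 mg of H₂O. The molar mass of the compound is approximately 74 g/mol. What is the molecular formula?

mol C = 1.116 g CO₂ ÷ 44.009 g/mol = 0.025358 mol
mol H = 2 × 0.07616 g H₂O ÷ 18.015 g/mol = 0.0084552 mol
Divide by the smallest (0.0084552 mol): C 2.999, H 1.000
Empirical formula: C3H
Empirical-formula mass = 37.04 g/mol; 74 ÷ 37.04 ≈ 2, so the molecular formula is C6H2.

C6H2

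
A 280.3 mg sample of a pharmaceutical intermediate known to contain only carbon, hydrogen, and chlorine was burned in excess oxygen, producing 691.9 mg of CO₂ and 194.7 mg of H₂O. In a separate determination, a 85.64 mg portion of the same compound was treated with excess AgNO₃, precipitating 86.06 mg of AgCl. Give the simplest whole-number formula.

mol C = 0.6919 g CO₂ ÷ 44.009 g/mol = 0.015722 mol
mol H = 2 × 0.1947 g H₂O ÷ 18.015 g/mol = 0.021615 mol
From the AgCl data: mol Cl per gram of compound = (0.08606 ÷ 143.318) ÷ 0.08564 = 0.0070117 mol/g, so in the 0.2803 g combustion sample mol Cl = 0.0019654 mol
Divide by the smallest (0.0019654 mol): C 7.999, H 10.998, Cl 1.000

C8H11Cl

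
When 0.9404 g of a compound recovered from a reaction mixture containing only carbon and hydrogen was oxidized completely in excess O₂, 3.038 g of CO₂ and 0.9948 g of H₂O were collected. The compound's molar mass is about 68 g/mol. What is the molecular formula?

C5H8

mol C = 3.038 g CO₂ ÷ 44.009 g/mol = 0.069031 mol
mol H = 2 × 0.9948 g H₂O ÷ 18.015 g/mol = 0.11044 mol
Divide by the smallest (0.069031 mol): C 1.000, H 1.600
Multiplying each by 5 gives whole numbers: C 5.00, H 8.00
Empirical formula: C5H8
Empirical-formula mass = 68.12 g/mol; 68 ÷ 68.12 ≈ 1, so the molecular formula is C5H8.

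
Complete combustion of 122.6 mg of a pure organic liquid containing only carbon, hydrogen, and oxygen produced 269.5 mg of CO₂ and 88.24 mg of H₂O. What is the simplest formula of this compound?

C5H8O2

mol C = 0.2695 g CO₂ ÷ 44.009 g/mol = 0.0061237 mol
mol H = 2 × 0.08824 g H₂O ÷ 18.015 g/mol = 0.0097963 mol
mass O = 0.1226 − (0.073552 + 0.0098747) = 0.039173 g → mol O = 0.039173 ÷ 15.999 = 0.0024485 mol
Divide by the smallest (0.0024485 mol): C 2.501, H 4.001, O 1.000
Multiplying each by 2 gives whole numbers: C 5.00, H 8.00, O 2.00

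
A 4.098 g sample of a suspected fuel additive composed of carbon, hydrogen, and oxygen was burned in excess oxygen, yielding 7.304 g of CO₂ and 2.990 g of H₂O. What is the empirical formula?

mol C = 7.304 g CO₂ ÷ 44.009 g/mol = 0.16597 mol
mol H = 2 × 2.990 g H₂O ÷ 18.015 g/mol = 0.33195 mol
mass O = 4.098 − (1.9934 + 0.33460) = 1.7700 g → mol O = 1.7700 ÷ 15.999 = 0.11063 mol
Divide by the smallest (0.11063 mol): C 1.500, H 3.000, O 1.000
Multiplying each by 2 gives whole numbers: C 3.00, H 6.00, O 2.00

C3H6O2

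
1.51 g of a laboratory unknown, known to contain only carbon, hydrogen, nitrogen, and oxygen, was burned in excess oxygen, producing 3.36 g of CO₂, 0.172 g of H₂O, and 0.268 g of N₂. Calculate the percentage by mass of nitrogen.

mol C = 3.36 g CO₂ ÷ 44.009 g/mol = 0.07635 mol
mol H = 2 × 0.172 g H₂O ÷ 18.015 g/mol = 0.01910 mol
mol N = 2 × 0.268 g N₂ ÷ 28.014 g/mol = 0.01913 mol
mass O = 1.51 − (0.9170 + 0.01925 + 0.2680) = 0.3057 g → mol O = 0.3057 ÷ 15.999 = 0.01911 mol
mass % N = 0.2680 g ÷ 1.51 g × 100%

17.7%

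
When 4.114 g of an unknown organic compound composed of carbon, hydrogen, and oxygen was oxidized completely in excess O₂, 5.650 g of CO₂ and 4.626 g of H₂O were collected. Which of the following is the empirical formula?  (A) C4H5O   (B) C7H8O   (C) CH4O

mol C = 5.650 g CO₂ ÷ 44.009 g/mol = 0.12838 mol
mol H = 2 × 4.626 g H₂O ÷ 18.015 g/mol = 0.51357 mol
mass O = 4.114 − (1.5420 + 0.51768) = 2.0543 g → mol O = 2.0543 ÷ 15.999 = 0.12840 mol
Divide by the smallest (0.12838 mol): C 1.000, H 4.000, O 1.000

(C) CH4O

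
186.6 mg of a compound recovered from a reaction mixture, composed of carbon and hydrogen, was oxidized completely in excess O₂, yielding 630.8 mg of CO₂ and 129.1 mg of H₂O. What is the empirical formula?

mol C = 0.6308 g CO₂ ÷ 44.009 g/mol = 0.014333 mol
mol H = 2 × 0.1291 g H₂O ÷ 18.015 g/mol = 0.014333 mol
Divide by the smallest (0.014333 mol): C 1.000, H 1.000

CH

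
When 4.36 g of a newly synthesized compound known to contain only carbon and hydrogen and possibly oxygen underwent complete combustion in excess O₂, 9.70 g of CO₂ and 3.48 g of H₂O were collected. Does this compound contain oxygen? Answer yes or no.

mol C = 9.70 g CO₂ ÷ 44.009 g/mol = 0.2204 mol
mol H = 2 × 3.48 g H₂O ÷ 18.015 g/mol = 0.3863 mol
C and H account for only 3.037 g of the 4.36 g sample; the remaining 1.323 g must be oxygen.

yes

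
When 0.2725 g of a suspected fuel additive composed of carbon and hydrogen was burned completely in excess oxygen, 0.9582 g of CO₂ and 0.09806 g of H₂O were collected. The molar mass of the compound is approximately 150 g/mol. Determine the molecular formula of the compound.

mol C = 0.9582 g CO₂ ÷ 44.009 g/mol = 0.021773 mol
mol H = 2 × 0.09806 g H₂O ÷ 18.015 g/mol = 0.010886 mol
Divide by the smallest (0.010886 mol): C 2.000, H 1.000
Empirical formula: C2H
Empirical-formula mass = 25.03 g/mol; 150 ÷ 25.03 ≈ 6, so the molecular formula is C12H6.

C12H6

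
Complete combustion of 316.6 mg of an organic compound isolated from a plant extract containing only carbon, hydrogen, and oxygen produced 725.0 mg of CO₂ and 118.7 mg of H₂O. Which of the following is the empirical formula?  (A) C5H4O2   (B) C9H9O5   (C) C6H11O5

(A) C5H4O2

mol C = 0.7250 g CO₂ ÷ 44.009 g/mol = 0.016474 mol
mol H = 2 × 0.1187 g H₂O ÷ 18.015 g/mol = 0.013178 mol
mass O = 0.3166 − (0.19787 + 0.013283) = 0.10545 g → mol O = 0.10545 ÷ 15.999 = 0.0065910 mol
Divide by the smallest (0.0065910 mol): C 2.499, H 1.999, O 1.000
Multiplying each by 2 gives whole numbers: C 5.00, H 4.00, O 2.00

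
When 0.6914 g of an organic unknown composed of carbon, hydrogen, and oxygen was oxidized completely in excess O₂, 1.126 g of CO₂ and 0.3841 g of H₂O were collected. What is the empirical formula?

mol C = 1.126 g CO₂ ÷ 44.009 g/mol = 0.025586 mol
mol H = 2 × 0.3841 g H₂O ÷ 18.015 g/mol = 0.042642 mol
mass O = 0.6914 − (0.30731 + 0.042983) = 0.34111 g → mol O = 0.34111 ÷ 15.999 = 0.021321 mol
Divide by the smallest (0.021321 mol): C 1.200, H 2.000, O 1.000
Multiplying each by 5 gives whole numbers: C 6.00, H 10.00, O 5.00

C6H10O5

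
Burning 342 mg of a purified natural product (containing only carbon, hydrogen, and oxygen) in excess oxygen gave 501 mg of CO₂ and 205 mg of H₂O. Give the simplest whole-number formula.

CH2O

mol C = 0.501 g CO₂ ÷ 44.009 g/mol = 0.01138 mol
mol H = 2 × 0.205 g H₂O ÷ 18.015 g/mol = 0.02276 mol
mass O = 0.342 − (0.1367 + 0.02294) = 0.1823 g → mol O = 0.1823 ÷ 15.999 = 0.01140 mol
Divide by the smallest (0.01138 mol): C 1.000, H 1.999, O 1.001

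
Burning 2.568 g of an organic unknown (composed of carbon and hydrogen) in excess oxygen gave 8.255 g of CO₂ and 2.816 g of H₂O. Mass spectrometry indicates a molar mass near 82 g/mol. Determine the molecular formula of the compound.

mol C = 8.255 g CO₂ ÷ 44.009 g/mol = 0.18758 mol
mol H = 2 × 2.816 g H₂O ÷ 18.015 g/mol = 0.31263 mol
Divide by the smallest (0.18758 mol): C 1.000, H 1.667
Multiplying each by 3 gives whole numbers: C 3.00, H 5.00
Empirical formula: C3H5
Empirical-formula mass = 41.07 g/mol; 82 ÷ 41.07 ≈ 2, so the molecular formula is C6H10.

C6H10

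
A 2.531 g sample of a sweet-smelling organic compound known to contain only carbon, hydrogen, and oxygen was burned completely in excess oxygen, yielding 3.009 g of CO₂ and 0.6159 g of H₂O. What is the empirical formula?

mol C = 3.009 g CO₂ ÷ 44.009 g/mol = 0.068372 mol
mol H = 2 × 0.6159 g H₂O ÷ 18.015 g/mol = 0.068376 mol
mass O = 2.531 − (0.82122 + 0.068923) = 1.6409 g → mol O = 1.6409 ÷ 15.999 = 0.10256 mol
Divide by the smallest (0.068372 mol): C 1.000, H 1.000, O 1.500
Multiplying each by 2 gives whole numbers: C 2.00, H 2.00, O 3.00

C2H2O3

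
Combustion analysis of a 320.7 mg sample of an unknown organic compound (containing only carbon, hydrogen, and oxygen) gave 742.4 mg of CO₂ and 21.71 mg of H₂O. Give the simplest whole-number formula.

mol C = 0.7424 g CO₂ ÷ 44.009 g/mol = 0.016869 mol
mol H = 2 × 0.02171 g H₂O ÷ 18.015 g/mol = 0.0024102 mol
mass O = 0.3207 − (0.20262 + 0.0024295) = 0.11565 g → mol O = 0.11565 ÷ 15.999 = 0.0072288 mol
Divide by the smallest (0.0024102 mol): C 6.999, H 1.000, O 2.999

C7HO3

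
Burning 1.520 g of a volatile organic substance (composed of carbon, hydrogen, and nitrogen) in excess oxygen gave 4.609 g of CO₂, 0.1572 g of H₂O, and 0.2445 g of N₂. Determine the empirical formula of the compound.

mol C = 4.609 g CO₂ ÷ 44.009 g/mol = 0.10473 mol
mol H = 2 × 0.1572 g H₂O ÷ 18.015 g/mol = 0.017452 mol
mol N = 2 × 0.2445 g N₂ ÷ 28.014 g/mol = 0.017456 mol
Divide by the smallest (0.017452 mol): C 6.001, H 1.000, N 1.000

C6HN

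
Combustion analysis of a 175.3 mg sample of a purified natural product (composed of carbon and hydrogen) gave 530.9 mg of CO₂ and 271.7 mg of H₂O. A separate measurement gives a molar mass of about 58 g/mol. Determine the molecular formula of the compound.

mol C = 0.5309 g CO₂ ÷ 44.009 g/mol = 0.012063 mol
mol H = 2 × 0.2717 g H₂O ÷ 18.015 g/mol = 0.030164 mol
Divide by the smallest (0.012063 mol): C 1.000, H 2.500
Multiplying each by 2 gives whole numbers: C 2.00, H 5.00
Empirical formula: C2H5
Empirical-formula mass = 29.06 g/mol; 58 ÷ 29.06 ≈ 2, so the molecular formula is C4H10.

C4H10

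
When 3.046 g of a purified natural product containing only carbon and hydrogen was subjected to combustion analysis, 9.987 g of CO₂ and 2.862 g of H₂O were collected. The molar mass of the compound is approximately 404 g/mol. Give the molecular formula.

C30H42

mol C = 9.987 g CO₂ ÷ 44.009 g/mol = 0.22693 mol
mol H = 2 × 2.862 g H₂O ÷ 18.015 g/mol = 0.31774 mol
Divide by the smallest (0.22693 mol): C 1.000, H 1.400
Multiplying each by 5 gives whole numbers: C 5.00, H 7.00
Empirical formula: C5H7
Empirical-formula mass = 67.11 g/mol; 404 ÷ 67.11 ≈ 6, so the molecular formula is C30H42.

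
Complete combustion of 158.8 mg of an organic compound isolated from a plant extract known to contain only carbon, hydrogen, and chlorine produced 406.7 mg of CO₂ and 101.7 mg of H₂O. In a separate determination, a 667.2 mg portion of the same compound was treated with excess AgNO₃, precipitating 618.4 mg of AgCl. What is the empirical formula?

C9H11Cl

mol C = 0.4067 g CO₂ ÷ 44.009 g/mol = 0.0092413 mol
mol H = 2 × 0.1017 g H₂O ÷ 18.015 g/mol = 0.011291 mol
From the AgCl data: mol Cl per gram of compound = (0.6184 ÷ 143.318) ÷ 0.6672 = 0.0064671 mol/g, so in the 0.1588 g combustion sample mol Cl = 0.0010270 mol
Divide by the smallest (0.0010270 mol): C 8.998, H 10.994, Cl 1.000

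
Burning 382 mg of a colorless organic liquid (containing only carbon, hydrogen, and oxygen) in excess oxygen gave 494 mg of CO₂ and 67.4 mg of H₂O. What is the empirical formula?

C3H2O4

mol C = 0.494 g CO₂ ÷ 44.009 g/mol = 0.01122 mol
mol H = 2 × 0.0674 g H₂O ÷ 18.015 g/mol = 0.007483 mol
mass O = 0.382 − (0.1348 + 0.007543) = 0.2396 g → mol O = 0.2396 ÷ 15.999 = 0.01498 mol
Divide by the smallest (0.007483 mol): C 1.500, H 1.000, O 2.002
Multiplying each by 2 gives whole numbers: C 3.00, H 2.00, O 4.00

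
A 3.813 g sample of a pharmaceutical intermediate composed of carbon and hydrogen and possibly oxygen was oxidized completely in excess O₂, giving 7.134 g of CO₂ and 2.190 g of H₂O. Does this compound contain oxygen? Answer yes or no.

mol C = 7.134 g CO₂ ÷ 44.009 g/mol = 0.16210 mol
mol H = 2 × 2.190 g H₂O ÷ 18.015 g/mol = 0.24313 mol
C and H account for only 2.1921 g of the 3.813 g sample; the remaining 1.6209 g must be oxygen.

yes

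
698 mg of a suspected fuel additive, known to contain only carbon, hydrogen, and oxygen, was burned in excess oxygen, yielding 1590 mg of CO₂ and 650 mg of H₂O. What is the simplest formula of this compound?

C3H6O

mol C = 1.59 g CO₂ ÷ 44.009 g/mol = 0.03613 mol
mol H = 2 × 0.650 g H₂O ÷ 18.015 g/mol = 0.07216 mol
mass O = 0.698 − (0.4339 + 0.07274) = 0.1913 g → mol O = 0.1913 ÷ 15.999 = 0.01196 mol
Divide by the smallest (0.01196 mol): C 3.021, H 6.035, O 1.000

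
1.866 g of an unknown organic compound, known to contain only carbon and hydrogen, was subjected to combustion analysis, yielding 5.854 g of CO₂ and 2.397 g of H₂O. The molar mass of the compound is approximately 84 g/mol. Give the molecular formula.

mol C = 5.854 g CO₂ ÷ 44.009 g/mol = 0.13302 mol
mol H = 2 × 2.397 g H₂O ÷ 18.015 g/mol = 0.26611 mol
Divide by the smallest (0.13302 mol): C 1.000, H 2.001
Empirical formula: CH2
Empirical-formula mass = 14.03 g/mol; 84 ÷ 14.03 ≈ 6, so the molecular formula is C6H12.

C6H12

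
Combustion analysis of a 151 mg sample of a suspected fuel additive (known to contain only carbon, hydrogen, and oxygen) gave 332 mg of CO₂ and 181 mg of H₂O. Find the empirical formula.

mol C = 0.332 g CO₂ ÷ 44.009 g/mol = 0.007544 mol
mol H = 2 × 0.181 g H₂O ÷ 18.015 g/mol = 0.02009 mol
mass O = 0.151 − (0.09061 + 0.02026) = 0.04013 g → mol O = 0.04013 ÷ 15.999 = 0.002509 mol
Divide by the smallest (0.002509 mol): C 3.007, H 8.010, O 1.000

C3H8O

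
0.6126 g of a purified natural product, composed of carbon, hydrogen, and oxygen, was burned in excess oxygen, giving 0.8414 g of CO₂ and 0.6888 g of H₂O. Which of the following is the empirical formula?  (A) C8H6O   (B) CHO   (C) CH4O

(C) CH4O

mol C = 0.8414 g CO₂ ÷ 44.009 g/mol = 0.019119 mol
mol H = 2 × 0.6888 g H₂O ÷ 18.015 g/mol = 0.076470 mol
mass O = 0.6126 − (0.22964 + 0.077081) = 0.30588 g → mol O = 0.30588 ÷ 15.999 = 0.019119 mol
Divide by the smallest (0.019119 mol): C 1.000, H 4.000, O 1.000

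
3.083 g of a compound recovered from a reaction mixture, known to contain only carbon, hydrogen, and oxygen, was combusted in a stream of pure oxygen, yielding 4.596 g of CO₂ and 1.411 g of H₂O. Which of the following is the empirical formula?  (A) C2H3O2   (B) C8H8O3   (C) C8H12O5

(A) C2H3O2

mol C = 4.596 g CO₂ ÷ 44.009 g/mol = 0.10443 mol
mol H = 2 × 1.411 g H₂O ÷ 18.015 g/mol = 0.15665 mol
mass O = 3.083 − (1.2543 + 0.15790) = 1.6708 g → mol O = 1.6708 ÷ 15.999 = 0.10443 mol
Divide by the smallest (0.10443 mol): C 1.000, H 1.500, O 1.000
Multiplying each by 2 gives whole numbers: C 2.00, H 3.00, O 2.00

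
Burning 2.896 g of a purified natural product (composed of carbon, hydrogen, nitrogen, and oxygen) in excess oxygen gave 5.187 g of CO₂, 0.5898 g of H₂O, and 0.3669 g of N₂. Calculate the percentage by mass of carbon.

mol C = 5.187 g CO₂ ÷ 44.009 g/mol = 0.11786 mol
mol H = 2 × 0.5898 g H₂O ÷ 18.015 g/mol = 0.065479 mol
mol N = 2 × 0.3669 g N₂ ÷ 28.014 g/mol = 0.026194 mol
mass O = 2.896 − (1.4156 + 0.066003 + 0.36690) = 1.0475 g → mol O = 1.0475 ÷ 15.999 = 0.065470 mol
mass % C = 1.4156 g ÷ 2.896 g × 100%

48.88%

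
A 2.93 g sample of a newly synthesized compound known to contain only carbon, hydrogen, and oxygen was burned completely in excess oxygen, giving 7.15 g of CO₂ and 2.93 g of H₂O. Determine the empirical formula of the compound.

C4H8O

mol C = 7.15 g CO₂ ÷ 44.009 g/mol = 0.1625 mol
mol H = 2 × 2.93 g H₂O ÷ 18.015 g/mol = 0.3253 mol
mass O = 2.93 − (1.951 + 0.3279) = 0.6507 g → mol O = 0.6507 ÷ 15.999 = 0.04067 mol
Divide by the smallest (0.04067 mol): C 3.994, H 7.998, O 1.000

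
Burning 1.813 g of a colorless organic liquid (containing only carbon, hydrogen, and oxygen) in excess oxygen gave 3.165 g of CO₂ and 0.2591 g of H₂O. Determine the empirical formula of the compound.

mol C = 3.165 g CO₂ ÷ 44.009 g/mol = 0.071917 mol
mol H = 2 × 0.2591 g H₂O ÷ 18.015 g/mol = 0.028765 mol
mass O = 1.813 − (0.86380 + 0.028995) = 0.92021 g → mol O = 0.92021 ÷ 15.999 = 0.057517 mol
Divide by the smallest (0.028765 mol): C 2.500, H 1.000, O 2.000
Multiplying each by 2 gives whole numbers: C 5.00, H 2.00, O 4.00

C5H2O4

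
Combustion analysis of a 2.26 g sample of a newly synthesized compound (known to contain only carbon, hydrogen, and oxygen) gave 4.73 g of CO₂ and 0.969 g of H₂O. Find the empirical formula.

C2H2O

mol C = 4.73 g CO₂ ÷ 44.009 g/mol = 0.1075 mol
mol H = 2 × 0.969 g H₂O ÷ 18.015 g/mol = 0.1076 mol
mass O = 2.26 − (1.291 + 0.1084) = 0.8606 g → mol O = 0.8606 ÷ 15.999 = 0.05379 mol
Divide by the smallest (0.05379 mol): C 1.998, H 2.000, O 1.000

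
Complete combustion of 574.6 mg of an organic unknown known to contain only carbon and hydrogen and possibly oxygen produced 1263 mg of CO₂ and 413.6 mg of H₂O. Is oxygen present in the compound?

mol C = 1.263 g CO₂ ÷ 44.009 g/mol = 0.028699 mol
mol H = 2 × 0.4136 g H₂O ÷ 18.015 g/mol = 0.045917 mol
C and H account for only 0.39098 g of the 0.5746 g sample; the remaining 0.18362 g must be oxygen.

yes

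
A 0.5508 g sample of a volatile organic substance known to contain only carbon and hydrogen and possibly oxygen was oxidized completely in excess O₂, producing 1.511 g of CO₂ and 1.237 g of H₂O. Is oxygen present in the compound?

mol C = 1.511 g CO₂ ÷ 44.009 g/mol = 0.034334 mol
mol H = 2 × 1.237 g H₂O ÷ 18.015 g/mol = 0.13733 mol
C and H together account for 0.55081 g — essentially the entire 0.5508 g sample — so the compound contains no oxygen.

no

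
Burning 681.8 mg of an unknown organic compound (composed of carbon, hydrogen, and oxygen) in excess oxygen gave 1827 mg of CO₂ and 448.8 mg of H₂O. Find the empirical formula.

mol C = 1.827 g CO₂ ÷ 44.009 g/mol = 0.041514 mol
mol H = 2 × 0.4488 g H₂O ÷ 18.015 g/mol = 0.049825 mol
mass O = 0.6818 − (0.49863 + 0.050224) = 0.13295 g → mol O = 0.13295 ÷ 15.999 = 0.0083098 mol
Divide by the smallest (0.0083098 mol): C 4.996, H 5.996, O 1.000

C5H6O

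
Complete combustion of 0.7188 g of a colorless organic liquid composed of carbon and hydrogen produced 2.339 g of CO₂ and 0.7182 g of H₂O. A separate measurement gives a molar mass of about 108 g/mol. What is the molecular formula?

C8H12

mol C = 2.339 g CO₂ ÷ 44.009 g/mol = 0.053148 mol
mol H = 2 × 0.7182 g H₂O ÷ 18.015 g/mol = 0.079734 mol
Divide by the smallest (0.053148 mol): C 1.000, H 1.500
Multiplying each by 2 gives whole numbers: C 2.00, H 3.00
Empirical formula: C2H3
Empirical-formula mass = 27.05 g/mol; 108 ÷ 27.05 ≈ 4, so the molecular formula is C8H12.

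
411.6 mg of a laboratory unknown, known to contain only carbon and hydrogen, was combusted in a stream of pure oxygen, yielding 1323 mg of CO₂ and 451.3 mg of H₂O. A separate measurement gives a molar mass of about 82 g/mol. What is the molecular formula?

C6H10

mol C = 1.323 g CO₂ ÷ 44.009 g/mol = 0.030062 mol
mol H = 2 × 0.4513 g H₂O ÷ 18.015 g/mol = 0.050103 mol
Divide by the smallest (0.030062 mol): C 1.000, H 1.667
Multiplying each by 3 gives whole numbers: C 3.00, H 5.00
Empirical formula: C3H5
Empirical-formula mass = 41.07 g/mol; 82 ÷ 41.07 ≈ 2, so the molecular formula is C6H10.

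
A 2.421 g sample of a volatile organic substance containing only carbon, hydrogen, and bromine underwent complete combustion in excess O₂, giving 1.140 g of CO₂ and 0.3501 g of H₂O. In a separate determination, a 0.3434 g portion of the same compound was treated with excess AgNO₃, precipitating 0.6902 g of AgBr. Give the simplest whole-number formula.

mol C = 1.140 g CO₂ ÷ 44.009 g/mol = 0.025904 mol
mol H = 2 × 0.3501 g H₂O ÷ 18.015 g/mol = 0.038868 mol
From the AgBr data: mol Br per gram of compound = (0.6902 ÷ 187.772) ÷ 0.3434 = 0.010704 mol/g, so in the 2.421 g combustion sample mol Br = 0.025914 mol
Divide by the smallest (0.025904 mol): C 1.000, H 1.500, Br 1.000
Multiplying each by 2 gives whole numbers: C 2.00, H 3.00, Br 2.00

C2H3Br2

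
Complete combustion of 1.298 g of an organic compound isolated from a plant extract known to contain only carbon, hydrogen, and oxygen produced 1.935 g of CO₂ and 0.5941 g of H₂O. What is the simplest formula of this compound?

mol C = 1.935 g CO₂ ÷ 44.009 g/mol = 0.043968 mol
mol H = 2 × 0.5941 g H₂O ÷ 18.015 g/mol = 0.065956 mol
mass O = 1.298 − (0.52810 + 0.066484) = 0.70341 g → mol O = 0.70341 ÷ 15.999 = 0.043966 mol
Divide by the smallest (0.043966 mol): C 1.000, H 1.500, O 1.000
Multiplying each by 2 gives whole numbers: C 2.00, H 3.00, O 2.00

C2H3O2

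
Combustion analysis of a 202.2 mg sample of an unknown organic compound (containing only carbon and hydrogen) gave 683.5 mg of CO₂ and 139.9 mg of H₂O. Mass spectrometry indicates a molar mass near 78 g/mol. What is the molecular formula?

C6H6

mol C = 0.6835 g CO₂ ÷ 44.009 g/mol = 0.015531 mol
mol H = 2 × 0.1399 g H₂O ÷ 18.015 g/mol = 0.015532 mol
Divide by the smallest (0.015531 mol): C 1.000, H 1.000
Empirical formula: CH
Empirical-formula mass = 13.02 g/mol; 78 ÷ 13.02 ≈ 6, so the molecular formula is C6H6.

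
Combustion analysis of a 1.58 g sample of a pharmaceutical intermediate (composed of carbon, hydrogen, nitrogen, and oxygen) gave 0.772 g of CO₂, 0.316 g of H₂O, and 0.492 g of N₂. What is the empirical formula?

mol C = 0.772 g CO₂ ÷ 44.009 g/mol = 0.01754 mol
mol H = 2 × 0.316 g H₂O ÷ 18.015 g/mol = 0.03508 mol
mol N = 2 × 0.492 g N₂ ÷ 28.014 g/mol = 0.03513 mol
mass O = 1.58 − (0.2107 + 0.03536 + 0.4920) = 0.8419 g → mol O = 0.8419 ÷ 15.999 = 0.05262 mol
Divide by the smallest (0.01754 mol): C 1.000, H 2.000, N 2.002, O 3.000

CH2N2O3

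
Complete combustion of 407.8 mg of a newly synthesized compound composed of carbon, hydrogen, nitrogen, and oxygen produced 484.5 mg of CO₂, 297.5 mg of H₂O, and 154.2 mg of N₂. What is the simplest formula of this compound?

C2H6N2O

mol C = 0.4845 g CO₂ ÷ 44.009 g/mol = 0.011009 mol
mol H = 2 × 0.2975 g H₂O ÷ 18.015 g/mol = 0.033028 mol
mol N = 2 × 0.1542 g N₂ ÷ 28.014 g/mol = 0.011009 mol
mass O = 0.4078 − (0.13223 + 0.033292 + 0.15420) = 0.088077 g → mol O = 0.088077 ÷ 15.999 = 0.0055052 mol
Divide by the smallest (0.0055052 mol): C 2.000, H 5.999, N 2.000, O 1.000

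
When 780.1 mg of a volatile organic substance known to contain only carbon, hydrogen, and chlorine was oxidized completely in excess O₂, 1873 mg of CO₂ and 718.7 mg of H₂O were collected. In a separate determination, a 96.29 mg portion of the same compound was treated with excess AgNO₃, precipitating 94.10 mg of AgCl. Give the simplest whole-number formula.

C8H15Cl

mol C = 1.873 g CO₂ ÷ 44.009 g/mol = 0.042559 mol
mol H = 2 × 0.7187 g H₂O ÷ 18.015 g/mol = 0.079789 mol
From the AgCl data: mol Cl per gram of compound = (0.09410 ÷ 143.318) ÷ 0.09629 = 0.0068188 mol/g, so in the 0.7801 g combustion sample mol Cl = 0.0053193 mol
Divide by the smallest (0.0053193 mol): C 8.001, H 15.000, Cl 1.000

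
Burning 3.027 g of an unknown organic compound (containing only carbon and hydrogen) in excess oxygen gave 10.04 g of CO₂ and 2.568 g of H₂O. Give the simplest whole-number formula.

mol C = 10.04 g CO₂ ÷ 44.009 g/mol = 0.22814 mol
mol H = 2 × 2.568 g H₂O ÷ 18.015 g/mol = 0.28510 mol
Divide by the smallest (0.22814 mol): C 1.000, H 1.250
Multiplying each by 4 gives whole numbers: C 4.00, H 5.00

C4H5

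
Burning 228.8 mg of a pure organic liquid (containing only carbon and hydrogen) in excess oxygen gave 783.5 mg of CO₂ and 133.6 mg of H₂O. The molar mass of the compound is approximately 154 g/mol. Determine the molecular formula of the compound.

mol C = 0.7835 g CO₂ ÷ 44.009 g/mol = 0.017803 mol
mol H = 2 × 0.1336 g H₂O ÷ 18.015 g/mol = 0.014832 mol
Divide by the smallest (0.014832 mol): C 1.200, H 1.000
Multiplying each by 5 gives whole numbers: C 6.00, H 5.00
Empirical formula: C6H5
Empirical-formula mass = 77.11 g/mol; 154 ÷ 77.11 ≈ 2, so the molecular formula is C12H10.

C12H10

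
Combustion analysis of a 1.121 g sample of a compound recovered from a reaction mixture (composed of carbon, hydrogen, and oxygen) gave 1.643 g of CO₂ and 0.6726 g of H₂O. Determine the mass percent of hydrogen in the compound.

6.71%

mol C = 1.643 g CO₂ ÷ 44.009 g/mol = 0.037333 mol
mol H = 2 × 0.6726 g H₂O ÷ 18.015 g/mol = 0.074671 mol
mass O = 1.121 − (0.44841 + 0.075268) = 0.59732 g → mol O = 0.59732 ÷ 15.999 = 0.037335 mol
mass % H = 0.075268 g ÷ 1.121 g × 100%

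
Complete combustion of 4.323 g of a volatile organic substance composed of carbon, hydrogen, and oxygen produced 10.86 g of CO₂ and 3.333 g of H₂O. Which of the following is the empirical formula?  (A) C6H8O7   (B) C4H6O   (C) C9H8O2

mol C = 10.86 g CO₂ ÷ 44.009 g/mol = 0.24677 mol
mol H = 2 × 3.333 g H₂O ÷ 18.015 g/mol = 0.37002 mol
mass O = 4.323 − (2.9639 + 0.37299) = 0.98609 g → mol O = 0.98609 ÷ 15.999 = 0.061634 mol
Divide by the smallest (0.061634 mol): C 4.004, H 6.004, O 1.000

(B) C4H6O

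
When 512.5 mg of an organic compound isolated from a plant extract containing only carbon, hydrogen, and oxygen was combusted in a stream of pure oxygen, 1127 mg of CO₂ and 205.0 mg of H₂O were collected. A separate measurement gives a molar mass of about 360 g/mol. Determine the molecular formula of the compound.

mol C = 1.127 g CO₂ ÷ 44.009 g/mol = 0.025608 mol
mol H = 2 × 0.2050 g H₂O ÷ 18.015 g/mol = 0.022759 mol
mass O = 0.5125 − (0.30758 + 0.022941) = 0.18198 g → mol O = 0.18198 ÷ 15.999 = 0.011374 mol
Divide by the smallest (0.011374 mol): C 2.251, H 2.001, O 1.000
Multiplying each by 4 gives whole numbers: C 9.01, H 8.00, O 4.00
Empirical formula: C9H8O4
Empirical-formula mass = 180.16 g/mol; 360 ÷ 180.16 ≈ 2, so the molecular formula is C18H16O8.

C18H16O8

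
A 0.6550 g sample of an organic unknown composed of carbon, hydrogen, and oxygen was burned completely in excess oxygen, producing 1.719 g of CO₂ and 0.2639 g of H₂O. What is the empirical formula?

C4H3O

mol C = 1.719 g CO₂ ÷ 44.009 g/mol = 0.039060 mol
mol H = 2 × 0.2639 g H₂O ÷ 18.015 g/mol = 0.029298 mol
mass O = 0.6550 − (0.46915 + 0.029532) = 0.15632 g → mol O = 0.15632 ÷ 15.999 = 0.0097704 mol
Divide by the smallest (0.0097704 mol): C 3.998, H 2.999, O 1.000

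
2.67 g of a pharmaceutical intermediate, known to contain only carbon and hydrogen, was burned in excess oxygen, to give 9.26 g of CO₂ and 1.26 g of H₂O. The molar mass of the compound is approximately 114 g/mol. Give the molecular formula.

mol C = 9.26 g CO₂ ÷ 44.009 g/mol = 0.2104 mol
mol H = 2 × 1.26 g H₂O ÷ 18.015 g/mol = 0.1399 mol
Divide by the smallest (0.1399 mol): C 1.504, H 1.000
Multiplying each by 2 gives whole numbers: C 3.01, H 2.00
Empirical formula: C3H2
Empirical-formula mass = 38.05 g/mol; 114 ÷ 38.05 ≈ 3, so the molecular formula is C9H6.

C9H6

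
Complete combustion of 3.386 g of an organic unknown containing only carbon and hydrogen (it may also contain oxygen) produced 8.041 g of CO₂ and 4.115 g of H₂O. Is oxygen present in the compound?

mol C = 8.041 g CO₂ ÷ 44.009 g/mol = 0.18271 mol
mol H = 2 × 4.115 g H₂O ÷ 18.015 g/mol = 0.45684 mol
C and H account for only 2.6551 g of the 3.386 g sample; the remaining 0.73094 g must be oxygen.

yes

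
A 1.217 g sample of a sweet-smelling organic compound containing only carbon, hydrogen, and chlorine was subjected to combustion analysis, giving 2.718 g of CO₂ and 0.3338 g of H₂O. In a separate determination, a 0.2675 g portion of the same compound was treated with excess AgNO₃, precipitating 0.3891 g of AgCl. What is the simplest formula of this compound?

mol C = 2.718 g CO₂ ÷ 44.009 g/mol = 0.061760 mol
mol H = 2 × 0.3338 g H₂O ÷ 18.015 g/mol = 0.037058 mol
From the AgCl data: mol Cl per gram of compound = (0.3891 ÷ 143.318) ÷ 0.2675 = 0.010149 mol/g, so in the 1.217 g combustion sample mol Cl = 0.012352 mol
Divide by the smallest (0.012352 mol): C 5.000, H 3.000, Cl 1.000

C5H3Cl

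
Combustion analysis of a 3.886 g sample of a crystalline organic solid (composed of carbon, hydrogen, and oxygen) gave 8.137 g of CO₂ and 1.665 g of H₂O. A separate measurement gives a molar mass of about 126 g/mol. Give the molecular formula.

mol C = 8.137 g CO₂ ÷ 44.009 g/mol = 0.18489 mol
mol H = 2 × 1.665 g H₂O ÷ 18.015 g/mol = 0.18485 mol
mass O = 3.886 − (2.2208 + 0.18632) = 1.4789 g → mol O = 1.4789 ÷ 15.999 = 0.092438 mol
Divide by the smallest (0.092438 mol): C 2.000, H 2.000, O 1.000
Empirical formula: C2H2O
Empirical-formula mass = 42.04 g/mol; 126 ÷ 42.04 ≈ 3, so the molecular formula is C6H6O3.

C6H6O3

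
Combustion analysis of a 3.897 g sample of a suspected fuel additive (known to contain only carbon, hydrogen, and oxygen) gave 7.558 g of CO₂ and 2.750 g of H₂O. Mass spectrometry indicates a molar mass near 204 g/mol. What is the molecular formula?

mol C = 7.558 g CO₂ ÷ 44.009 g/mol = 0.17174 mol
mol H = 2 × 2.750 g H₂O ÷ 18.015 g/mol = 0.30530 mol
mass O = 3.897 − (2.0627 + 0.30774) = 1.5265 g → mol O = 1.5265 ÷ 15.999 = 0.095413 mol
Divide by the smallest (0.095413 mol): C 1.800, H 3.200, O 1.000
Multiplying each by 5 gives whole numbers: C 9.00, H 16.00, O 5.00
Empirical formula: C9H16O5
Empirical-formula mass = 204.22 g/mol; 204 ÷ 204.22 ≈ 1, so the molecular formula is C9H16O5.

C9H16O5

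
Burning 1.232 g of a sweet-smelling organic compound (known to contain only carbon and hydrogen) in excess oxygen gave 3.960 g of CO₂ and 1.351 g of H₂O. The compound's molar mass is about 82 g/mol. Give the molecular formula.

mol C = 3.960 g CO₂ ÷ 44.009 g/mol = 0.089982 mol
mol H = 2 × 1.351 g H₂O ÷ 18.015 g/mol = 0.14999 mol
Divide by the smallest (0.089982 mol): C 1.000, H 1.667
Multiplying each by 3 gives whole numbers: C 3.00, H 5.00
Empirical formula: C3H5
Empirical-formula mass = 41.07 g/mol; 82 ÷ 41.07 ≈ 2, so the molecular formula is C6H10.

C6H10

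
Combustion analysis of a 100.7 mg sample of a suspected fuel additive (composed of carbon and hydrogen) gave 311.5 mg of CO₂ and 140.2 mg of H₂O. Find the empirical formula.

C5H11

mol C = 0.3115 g CO₂ ÷ 44.009 g/mol = 0.0070781 mol
mol H = 2 × 0.1402 g H₂O ÷ 18.015 g/mol = 0.015565 mol
Divide by the smallest (0.0070781 mol): C 1.000, H 2.199
Multiplying each by 5 gives whole numbers: C 5.00, H 11.00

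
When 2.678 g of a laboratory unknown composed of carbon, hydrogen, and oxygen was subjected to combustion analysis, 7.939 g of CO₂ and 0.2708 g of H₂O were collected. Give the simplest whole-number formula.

C6HO

mol C = 7.939 g CO₂ ÷ 44.009 g/mol = 0.18039 mol
mol H = 2 × 0.2708 g H₂O ÷ 18.015 g/mol = 0.030064 mol
mass O = 2.678 − (2.1667 + 0.030304) = 0.48097 g → mol O = 0.48097 ÷ 15.999 = 0.030063 mol
Divide by the smallest (0.030063 mol): C 6.001, H 1.000, O 1.000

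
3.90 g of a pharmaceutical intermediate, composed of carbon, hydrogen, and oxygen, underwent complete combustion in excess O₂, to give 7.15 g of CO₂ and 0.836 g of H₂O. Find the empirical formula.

C7H4O5

mol C = 7.15 g CO₂ ÷ 44.009 g/mol = 0.1625 mol
mol H = 2 × 0.836 g H₂O ÷ 18.015 g/mol = 0.09281 mol
mass O = 3.90 − (1.951 + 0.09355) = 1.855 g → mol O = 1.855 ÷ 15.999 = 0.1159 mol
Divide by the smallest (0.09281 mol): C 1.751, H 1.000, O 1.249
Multiplying each by 4 gives whole numbers: C 7.00, H 4.00, O 5.00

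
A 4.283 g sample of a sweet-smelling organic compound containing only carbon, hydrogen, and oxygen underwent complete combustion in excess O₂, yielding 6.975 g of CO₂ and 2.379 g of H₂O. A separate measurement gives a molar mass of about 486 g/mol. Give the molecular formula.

mol C = 6.975 g CO₂ ÷ 44.009 g/mol = 0.15849 mol
mol H = 2 × 2.379 g H₂O ÷ 18.015 g/mol = 0.26411 mol
mass O = 4.283 − (1.9036 + 0.26623) = 2.1131 g → mol O = 2.1131 ÷ 15.999 = 0.13208 mol
Divide by the smallest (0.13208 mol): C 1.200, H 2.000, O 1.000
Multiplying each by 5 gives whole numbers: C 6.00, H 10.00, O 5.00
Empirical formula: C6H10O5
Empirical-formula mass = 162.14 g/mol; 486 ÷ 162.14 ≈ 3, so the molecular formula is C18H30O15.

C18H30O15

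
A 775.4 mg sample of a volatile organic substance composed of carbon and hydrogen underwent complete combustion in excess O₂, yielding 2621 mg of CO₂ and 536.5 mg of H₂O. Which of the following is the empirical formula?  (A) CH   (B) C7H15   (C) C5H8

(A) CH

mol C = 2.621 g CO₂ ÷ 44.009 g/mol = 0.059556 mol
mol H = 2 × 0.5365 g H₂O ÷ 18.015 g/mol = 0.059561 mol
Divide by the smallest (0.059556 mol): C 1.000, H 1.000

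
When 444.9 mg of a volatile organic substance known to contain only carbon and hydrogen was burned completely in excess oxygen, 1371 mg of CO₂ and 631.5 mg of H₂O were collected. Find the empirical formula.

C4H9

mol C = 1.371 g CO₂ ÷ 44.009 g/mol = 0.031153 mol
mol H = 2 × 0.6315 g H₂O ÷ 18.015 g/mol = 0.070108 mol
Divide by the smallest (0.031153 mol): C 1.000, H 2.250
Multiplying each by 4 gives whole numbers: C 4.00, H 9.00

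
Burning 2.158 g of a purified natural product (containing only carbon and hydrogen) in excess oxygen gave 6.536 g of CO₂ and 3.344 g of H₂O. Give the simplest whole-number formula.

C2H5

mol C = 6.536 g CO₂ ÷ 44.009 g/mol = 0.14852 mol
mol H = 2 × 3.344 g H₂O ÷ 18.015 g/mol = 0.37125 mol
Divide by the smallest (0.14852 mol): C 1.000, H 2.500
Multiplying each by 2 gives whole numbers: C 2.00, H 5.00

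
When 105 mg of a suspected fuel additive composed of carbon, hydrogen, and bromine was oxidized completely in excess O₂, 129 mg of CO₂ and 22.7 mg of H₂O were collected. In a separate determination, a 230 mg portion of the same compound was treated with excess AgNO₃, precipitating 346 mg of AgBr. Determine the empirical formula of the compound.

C7H6Br2

mol C = 0.129 g CO₂ ÷ 44.009 g/mol = 0.002931 mol
mol H = 2 × 0.0227 g H₂O ÷ 18.015 g/mol = 0.002520 mol
From the AgBr data: mol Br per gram of compound = (0.346 ÷ 187.772) ÷ 0.230 = 0.008012 mol/g, so in the 0.105 g combustion sample mol Br = 0.0008412 mol
Divide by the smallest (0.0008412 mol): C 3.485, H 2.996, Br 1.000
Multiplying each by 2 gives whole numbers: C 6.97, H 5.99, Br 2.00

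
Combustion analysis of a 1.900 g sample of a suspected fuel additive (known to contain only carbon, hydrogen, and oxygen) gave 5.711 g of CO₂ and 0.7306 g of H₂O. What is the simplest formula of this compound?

C8H5O

mol C = 5.711 g CO₂ ÷ 44.009 g/mol = 0.12977 mol
mol H = 2 × 0.7306 g H₂O ÷ 18.015 g/mol = 0.081110 mol
mass O = 1.900 − (1.5587 + 0.081759) = 0.25959 g → mol O = 0.25959 ÷ 15.999 = 0.016225 mol
Divide by the smallest (0.016225 mol): C 7.998, H 4.999, O 1.000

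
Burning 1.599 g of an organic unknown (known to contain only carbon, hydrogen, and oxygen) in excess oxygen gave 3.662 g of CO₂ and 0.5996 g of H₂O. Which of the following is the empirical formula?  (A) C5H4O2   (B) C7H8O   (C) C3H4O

(A) C5H4O2

mol C = 3.662 g CO₂ ÷ 44.009 g/mol = 0.083210 mol
mol H = 2 × 0.5996 g H₂O ÷ 18.015 g/mol = 0.066567 mol
mass O = 1.599 − (0.99944 + 0.067099) = 0.53246 g → mol O = 0.53246 ÷ 15.999 = 0.033281 mol
Divide by the smallest (0.033281 mol): C 2.500, H 2.000, O 1.000
Multiplying each by 2 gives whole numbers: C 5.00, H 4.00, O 2.00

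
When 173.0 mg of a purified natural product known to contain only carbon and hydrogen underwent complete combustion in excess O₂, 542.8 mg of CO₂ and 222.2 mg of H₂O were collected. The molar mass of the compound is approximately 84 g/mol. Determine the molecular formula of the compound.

C6H12

mol C = 0.5428 g CO₂ ÷ 44.009 g/mol = 0.012334 mol
mol H = 2 × 0.2222 g H₂O ÷ 18.015 g/mol = 0.024668 mol
Divide by the smallest (0.012334 mol): C 1.000, H 2.000
Empirical formula: CH2
Empirical-formula mass = 14.03 g/mol; 84 ÷ 14.03 ≈ 6, so the molecular formula is C6H12.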